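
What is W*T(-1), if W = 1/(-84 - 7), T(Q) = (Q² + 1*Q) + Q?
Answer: 1/91 ≈ 0.010989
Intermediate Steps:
T(Q) = Q² + 2*Q (T(Q) = (Q² + Q) + Q = (Q + Q²) + Q = Q² + 2*Q)
W = -1/91 (W = 1/(-91) = -1/91 ≈ -0.010989)
W*T(-1) = -(-1)*(2 - 1)/91 = -(-1)/91 = -1/91*(-1) = 1/91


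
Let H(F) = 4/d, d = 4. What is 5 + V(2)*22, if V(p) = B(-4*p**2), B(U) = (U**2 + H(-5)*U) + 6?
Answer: 5417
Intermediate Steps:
H(F) = 1 (H(F) = 4/4 = 4*(1/4) = 1)
B(U) = 6 + U + U**2 (B(U) = (U**2 + 1*U) + 6 = (U**2 + U) + 6 = (U + U**2) + 6 = 6 + U + U**2)
V(p) = 6 - 4*p**2 + 16*p**4 (V(p) = 6 - 4*p**2 + (-4*p**2)**2 = 6 - 4*p**2 + 16*p**4)
5 + V(2)*22 = 5 + (6 - 4*2**2 + 16*2**4)*22 = 5 + (6 - 4*4 + 16*16)*22 = 5 + (6 - 16 + 256)*22 = 5 + 246*22 = 5 + 5412 = 5417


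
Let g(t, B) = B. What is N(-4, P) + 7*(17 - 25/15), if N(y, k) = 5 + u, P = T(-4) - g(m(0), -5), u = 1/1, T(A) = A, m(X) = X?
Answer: 340/3 ≈ 113.33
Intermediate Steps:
u = 1
P = 1 (P = -4 - 1*(-5) = -4 + 5 = 1)
N(y, k) = 6 (N(y, k) = 5 + 1 = 6)
N(-4, P) + 7*(17 - 25/15) = 6 + 7*(17 - 25/15) = 6 + 7*(17 - 25*1/15) = 6 + 7*(17 - 5/3) = 6 + 7*(46/3) = 6 + 322/3 = 340/3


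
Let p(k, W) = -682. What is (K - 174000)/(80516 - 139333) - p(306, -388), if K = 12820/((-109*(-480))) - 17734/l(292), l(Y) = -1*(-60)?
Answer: 526960360327/769326360 ≈ 684.96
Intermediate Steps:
l(Y) = 60
K = -3862807/13080 (K = 12820/((-109*(-480))) - 17734/60 = 12820/52320 - 17734*1/60 = 12820*(1/52320) - 8867/30 = 641/2616 - 8867/30 = -3862807/13080 ≈ -295.32)
(K - 174000)/(80516 - 139333) - p(306, -388) = (-3862807/13080 - 174000)/(80516 - 139333) - 1*(-682) = -2279782807/13080/(-58817) + 682 = -2279782807/13080*(-1/58817) + 682 = 2279782807/769326360 + 682 = 526960360327/769326360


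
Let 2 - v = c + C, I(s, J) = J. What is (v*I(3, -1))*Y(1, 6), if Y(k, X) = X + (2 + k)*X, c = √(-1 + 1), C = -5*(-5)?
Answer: 552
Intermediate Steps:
C = 25
c = 0 (c = √0 = 0)
Y(k, X) = X + X*(2 + k)
v = -23 (v = 2 - (0 + 25) = 2 - 1*25 = 2 - 25 = -23)
(v*I(3, -1))*Y(1, 6) = (-23*(-1))*(6*(3 + 1)) = 23*(6*4) = 23*24 = 552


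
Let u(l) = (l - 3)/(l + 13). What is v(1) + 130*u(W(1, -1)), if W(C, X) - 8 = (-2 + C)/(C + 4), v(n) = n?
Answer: 31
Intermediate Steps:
W(C, X) = 8 + (-2 + C)/(4 + C) (W(C, X) = 8 + (-2 + C)/(C + 4) = 8 + (-2 + C)/(4 + C))
u(l) = (-3 + l)/(13 + l)
v(1) + 130*u(W(1, -1)) = 1 + 130*((-3 + 3*(10 + 3*1)/(4 + 1))/(13 + 3*(10 + 3*1)/(4 + 1))) = 1 + 130*((-3 + 3*(10 + 3)/5)/(13 + 3*(10 + 3)/5)) = 1 + 130*((-3 + 3*(1/5)*13)/(13 + 3*(1/5)*13)) = 1 + 130*((-3 + 39/5)/(13 + 39/5)) = 1 + 130*((24/5)/(104/5)) = 1 + 130*((5/104)*(24/5)) = 1 + 130*(3/13) = 1 + 30 = 31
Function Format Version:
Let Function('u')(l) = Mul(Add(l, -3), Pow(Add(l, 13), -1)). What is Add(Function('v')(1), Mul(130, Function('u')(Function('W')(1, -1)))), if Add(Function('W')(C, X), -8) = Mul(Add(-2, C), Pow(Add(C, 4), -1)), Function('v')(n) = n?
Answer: 31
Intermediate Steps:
Function('W')(C, X) = Add(8, Mul(Pow(Add(4, C), -1), Add(-2, C))) (Function('W')(C, X) = Add(8, Mul(Add(-2, C), Pow(Add(C, 4), -1))) = Add(8, Mul(Add(-2, C), Pow(Add(4, C), -1))) = Add(8, Mul(Pow(Add(4, C), -1), Add(-2, C))))
Function('u')(l) = Mul(Pow(Add(13, l), -1), Add(-3, l)) (Function('u')(l) = Mul(Add(-3, l), Pow(Add(13, l), -1)) = Mul(Pow(Add(13, l), -1), Add(-3, l)))
Add(Function('v')(1), Mul(130, Function('u')(Function('W')(1, -1)))) = Add(1, Mul(130, Mul(Pow(Add(13, Mul(3, Pow(Add(4, 1), -1), Add(10, Mul(3, 1)))), -1), Add(-3, Mul(3, Pow(Add(4, 1), -1), Add(10, Mul(3, 1))))))) = Add(1, Mul(130, Mul(Pow(Add(13, Mul(3, Pow(5, -1), Add(10, 3))), -1), Add(-3, Mul(3, Pow(5, -1), Add(10, 3)))))) = Add(1, Mul(130, Mul(Pow(Add(13, Mul(3, Rational(1, 5), 13)), -1), Add(-3, Mul(3, Rational(1, 5), 13))))) = Add(1, Mul(130, Mul(Pow(Add(13, Rational(39, 5)), -1), Add(-3, Rational(39, 5))))) = Add(1, Mul(130, Mul(Pow(Rational(104, 5), -1), Rational(24, 5)))) = Add(1, Mul(130, Mul(Rational(5, 104), Rational(24, 5)))) = Add(1, Mul(130, Rational(3, 13))) = Add(1, 30) = 31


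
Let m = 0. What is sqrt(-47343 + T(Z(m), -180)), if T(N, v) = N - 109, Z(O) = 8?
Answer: 2*I*sqrt(11861) ≈ 217.82*I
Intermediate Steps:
T(N, v) = -109 + N
sqrt(-47343 + T(Z(m), -180)) = sqrt(-47343 + (-109 + 8)) = sqrt(-47343 - 101) = sqrt(-47444) = 2*I*sqrt(11861)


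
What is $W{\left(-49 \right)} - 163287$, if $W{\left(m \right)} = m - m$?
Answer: $-163287$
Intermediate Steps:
$W{\left(m \right)} = 0$
$W{\left(-49 \right)} - 163287 = 0 - 163287 = -163287$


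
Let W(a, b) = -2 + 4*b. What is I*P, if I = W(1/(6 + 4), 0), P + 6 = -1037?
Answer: 2086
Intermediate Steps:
P = -1043 (P = -6 - 1037 = -1043)
I = -2 (I = -2 + 4*0 = -2 + 0 = -2)
I*P = -2*(-1043) = 2086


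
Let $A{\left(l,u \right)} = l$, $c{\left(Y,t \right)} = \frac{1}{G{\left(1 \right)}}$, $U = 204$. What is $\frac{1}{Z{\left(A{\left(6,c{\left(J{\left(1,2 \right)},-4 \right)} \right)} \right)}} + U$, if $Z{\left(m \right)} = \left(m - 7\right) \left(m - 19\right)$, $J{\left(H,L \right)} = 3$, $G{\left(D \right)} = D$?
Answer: $\frac{2653}{13} \approx 204.08$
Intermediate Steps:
$c{\left(Y,t \right)} = 1$ ($c{\left(Y,t \right)} = 1^{-1} = 1$)
$Z{\left(m \right)} = \left(-19 + m\right) \left(-7 + m\right)$ ($Z{\left(m \right)} = \left(-7 + m\right) \left(-19 + m\right) = \left(-19 + m\right) \left(-7 + m\right)$)
$\frac{1}{Z{\left(A{\left(6,c{\left(J{\left(1,2 \right)},-4 \right)} \right)} \right)}} + U = \frac{1}{133 + 6^{2} - 156} + 204 = \frac{1}{133 + 36 - 156} + 204 = \frac{1}{13} + 204 = \frac{2653}{13}$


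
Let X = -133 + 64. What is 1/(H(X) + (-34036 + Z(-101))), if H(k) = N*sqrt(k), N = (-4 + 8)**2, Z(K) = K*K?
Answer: -7945/189374963 - 16*I*sqrt(69)/568124889 ≈ -4.1954e-5 - 2.3394e-7*I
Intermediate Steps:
Z(K) = K**2
N = 16 (N = 4**2 = 16)
X = -69
H(k) = 16*sqrt(k)
1/(H(X) + (-34036 + Z(-101))) = 1/(16*sqrt(-69) + (-34036 + (-101)**2)) = 1/(16*(I*sqrt(69)) + (-34036 + 10201)) = 1/(16*I*sqrt(69) - 23835) = 1/(-23835 + 16*I*sqrt(69))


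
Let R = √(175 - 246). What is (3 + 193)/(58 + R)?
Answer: 11368/3435 - 196*I*√71/3435 ≈ 3.3095 - 0.48079*I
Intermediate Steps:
R = I*√71 (R = √(-71) = I*√71 ≈ 8.4261*I)
(3 + 193)/(58 + R) = (3 + 193)/(58 + I*√71) = 196/(58 + I*√71)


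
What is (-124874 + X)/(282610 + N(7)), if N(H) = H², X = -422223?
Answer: -547097/282659 ≈ -1.9355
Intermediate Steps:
(-124874 + X)/(282610 + N(7)) = (-124874 - 422223)/(282610 + 7²) = -547097/(282610 + 49) = -547097/282659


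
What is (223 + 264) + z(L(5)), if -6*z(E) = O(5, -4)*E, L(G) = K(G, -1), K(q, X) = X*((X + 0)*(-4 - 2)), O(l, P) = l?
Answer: 492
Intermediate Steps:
K(q, X) = -6*X² (K(q, X) = X*(X*(-6)) = X*(-6*X) = -6*X²)
L(G) = -6 (L(G) = -6*(-1)² = -6*1 = -6)
z(E) = -5*E/6
(223 + 264) + z(L(5)) = (223 + 264) - ⅚*(-6) = 487 + 5 = 492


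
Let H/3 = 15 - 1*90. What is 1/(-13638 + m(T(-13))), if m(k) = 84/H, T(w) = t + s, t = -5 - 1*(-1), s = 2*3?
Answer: -75/1022878 ≈ -7.3323e-5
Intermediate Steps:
H = -225 (H = 3*(15 - 1*90) = 3*(15 - 90) = 3*(-75) = -225)
s = 6
t = -4 (t = -5 + 1 = -4)
T(w) = 2 (T(w) = -4 + 6 = 2)
m(k) = -28/75 (m(k) = 84/(-225) = 84*(-1/225) = -28/75)
1/(-13638 + m(T(-13))) = 1/(-13638 - 28/75) = 1/(-1022878/75) = -75/1022878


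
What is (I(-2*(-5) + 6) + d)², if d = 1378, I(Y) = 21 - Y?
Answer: 1912689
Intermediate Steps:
(I(-2*(-5) + 6) + d)² = ((21 - (-2*(-5) + 6)) + 1378)² = ((21 - (10 + 6)) + 1378)² = ((21 - 1*16) + 1378)² = ((21 - 16) + 1378)² = (5 + 1378)² = 1383² = 1912689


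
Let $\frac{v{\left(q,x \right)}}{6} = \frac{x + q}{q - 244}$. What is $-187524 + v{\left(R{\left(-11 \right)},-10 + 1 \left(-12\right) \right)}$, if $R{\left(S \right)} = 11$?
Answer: $- \frac{43693026}{233} \approx -1.8752 \cdot 10^{5}$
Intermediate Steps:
$v{\left(q,x \right)} = \frac{6 \left(q + x\right)}{-244 + q}$ ($v{\left(q,x \right)} = 6 \frac{x + q}{q - 244} = 6 \frac{q + x}{-244 + q} = \frac{6 \left(q + x\right)}{-244 + q}$)
$-187524 + v{\left(R{\left(-11 \right)},-10 + 1 \left(-12\right) \right)} = -187524 + \frac{6 \left(11 + \left(-10 + 1 \left(-12\right)\right)\right)}{-244 + 11} = -187524 + \frac{6 \left(11 - 22\right)}{-233} = -187524 + 6 \left(- \frac{1}{233}\right) \left(11 - 22\right) = -187524 + 6 \left(- \frac{1}{233}\right) \left(-11\right) = -187524 + \frac{66}{233} = - \frac{43693026}{233}$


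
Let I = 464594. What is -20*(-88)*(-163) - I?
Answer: -751474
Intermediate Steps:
-20*(-88)*(-163) - I = -20*(-88)*(-163) - 1*464594 = 1760*(-163) - 464594 = -286880 - 464594 = -751474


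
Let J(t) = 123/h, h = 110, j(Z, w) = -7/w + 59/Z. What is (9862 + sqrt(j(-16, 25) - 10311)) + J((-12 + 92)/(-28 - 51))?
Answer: 1084943/110 + 3*I*sqrt(458443)/20 ≈ 9863.1 + 101.56*I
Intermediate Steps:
J(t) = 123/110
(9862 + sqrt(j(-16, 25) - 10311)) + J((-12 + 92)/(-28 - 51)) = (9862 + sqrt((-7/25 + 59/(-16)) - 10311)) + 123/110 = (9862 + sqrt((-7*1/25 + 59*(-1/16)) - 10311)) + 123/110 = (9862 + sqrt((-7/25 - 59/16) - 10311)) + 123/110 = (9862 + sqrt(-1587/400 - 10311)) + 123/110 = (9862 + sqrt(-4125987/400)) + 123/110 = (9862 + 3*I*sqrt(458443)/20) + 123/110 = 1084943/110 + 3*I*sqrt(458443)/20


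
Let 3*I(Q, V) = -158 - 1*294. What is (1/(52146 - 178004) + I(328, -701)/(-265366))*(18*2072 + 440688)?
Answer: 2234245311376/8349608507 ≈ 267.59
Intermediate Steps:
I(Q, V) = -452/3 (I(Q, V) = (-158 - 1*294)/3 = (-158 - 294)/3 = (⅓)*(-452) = -452/3)
(1/(52146 - 178004) + I(328, -701)/(-265366))*(18*2072 + 440688) = (1/(52146 - 178004) - 452/3/(-265366))*(18*2072 + 440688) = (1/(-125858) - 452/3*(-1/265366))*(37296 + 440688) = (-1/125858 + 226/398049)*477984 = (28045859/50097651042)*477984 = 2234245311376/8349608507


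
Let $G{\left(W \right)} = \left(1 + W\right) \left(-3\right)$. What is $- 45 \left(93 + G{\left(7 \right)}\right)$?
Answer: $-3105$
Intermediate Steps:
$G{\left(W \right)} = -3 - 3 W$
$- 45 \left(93 + G{\left(7 \right)}\right) = - 45 \left(93 - 24\right) = \left(-45\right) 69 = -3105$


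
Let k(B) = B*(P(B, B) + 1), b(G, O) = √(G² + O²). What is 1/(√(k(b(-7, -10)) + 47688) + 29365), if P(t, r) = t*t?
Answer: 1/(29365 + √(47688 + 150*√149)) ≈ 3.3798e-5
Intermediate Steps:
P(t, r) = t²
k(B) = B*(1 + B²) (k(B) = B*(B² + 1) = B*(1 + B²))
1/(√(k(b(-7, -10)) + 47688) + 29365) = 1/(√((√((-7)² + (-10)²) + (√((-7)² + (-10)²))³) + 47688) + 29365) = 1/(√((√(49 + 100) + (√(49 + 100))³) + 47688) + 29365) = 1/(√((√149 + (√149)³) + 47688) + 29365) = 1/(√((√149 + 149*√149) + 47688) + 29365) = 1/(√(150*√149 + 47688) + 29365) = 1/(√(47688 + 150*√149) + 29365) = 1/(29365 + √(47688 + 150*√149))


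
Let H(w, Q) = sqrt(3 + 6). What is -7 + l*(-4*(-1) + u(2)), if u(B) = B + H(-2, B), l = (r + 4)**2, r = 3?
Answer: 434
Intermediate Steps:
H(w, Q) = 3 (H(w, Q) = sqrt(9) = 3)
l = 49 (l = (3 + 4)**2 = 7**2 = 49)
u(B) = 3 + B (u(B) = B + 3 = 3 + B)
-7 + l*(-4*(-1) + u(2)) = -7 + 49*(-4*(-1) + (3 + 2)) = -7 + 49*(4 + 5) = -7 + 49*9 = -7 + 441 = 434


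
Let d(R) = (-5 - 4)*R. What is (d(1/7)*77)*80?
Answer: -7920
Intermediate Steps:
d(R) = -9*R
(d(1/7)*77)*80 = (-9/7*77)*80 = (-9*⅐*77)*80 = -9/7*77*80 = -99*80 = -7920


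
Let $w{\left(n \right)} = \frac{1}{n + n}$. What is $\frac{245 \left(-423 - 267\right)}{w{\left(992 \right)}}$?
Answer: $-335395200$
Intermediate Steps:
$w{\left(n \right)} = \frac{1}{2 n}$
$\frac{245 \left(-423 - 267\right)}{w{\left(992 \right)}} = \frac{245 \left(-423 - 267\right)}{\frac{1}{2} \cdot \frac{1}{992}} = \frac{245 \left(-690\right)}{\frac{1}{2} \cdot \frac{1}{992}} = - 169050 \frac{1}{\frac{1}{1984}} = \left(-169050\right) 1984 = -335395200$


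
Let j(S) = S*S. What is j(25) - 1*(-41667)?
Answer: 42292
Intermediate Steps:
j(S) = S²
j(25) - 1*(-41667) = 25² - 1*(-41667) = 625 + 41667 = 42292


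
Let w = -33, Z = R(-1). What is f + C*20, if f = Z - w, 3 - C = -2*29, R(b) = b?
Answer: 1252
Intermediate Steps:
C = 61 (C = 3 - (-2)*29 = 3 - 1*(-58) = 3 + 58 = 61)
Z = -1
f = 32 (f = -1 - 1*(-33) = -1 + 33 = 32)
f + C*20 = 32 + 61*20 = 32 + 1220 = 1252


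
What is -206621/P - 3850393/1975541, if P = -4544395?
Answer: -17089518440274/8977638642695 ≈ -1.9036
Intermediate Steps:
-206621/P - 3850393/1975541 = -206621/(-4544395) - 3850393/1975541 = -206621*(-1/4544395) - 3850393*1/1975541 = 206621/4544395 - 3850393/1975541 = -17089518440274/8977638642695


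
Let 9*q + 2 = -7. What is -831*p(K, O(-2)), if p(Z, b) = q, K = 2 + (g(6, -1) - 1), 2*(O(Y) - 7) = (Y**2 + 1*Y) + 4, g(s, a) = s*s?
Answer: 831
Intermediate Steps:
g(s, a) = s**2
q = -1 (q = -2/9 + (1/9)*(-7) = -2/9 - 7/9 = -1)
O(Y) = 9 + Y/2 + Y**2/2 (O(Y) = 7 + ((Y**2 + 1*Y) + 4)/2 = 7 + ((Y**2 + Y) + 4)/2 = 7 + ((Y + Y**2) + 4)/2 = 7 + (4 + Y + Y**2)/2 = 7 + (2 + Y/2 + Y**2/2) = 9 + Y/2 + Y**2/2)
K = 37 (K = 2 + (6**2 - 1) = 2 + (36 - 1) = 2 + 35 = 37)
p(Z, b) = -1
-831*p(K, O(-2)) = -831*(-1) = 831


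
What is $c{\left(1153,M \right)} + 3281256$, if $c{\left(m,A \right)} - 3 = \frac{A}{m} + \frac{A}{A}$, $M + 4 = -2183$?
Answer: $\frac{3783290593}{1153} \approx 3.2813 \cdot 10^{6}$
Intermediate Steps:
$M = -2187$ ($M = -4 - 2183 = -2187$)
$c{\left(m,A \right)} = 4 + \frac{A}{m}$ ($c{\left(m,A \right)} = 3 + \left(\frac{A}{m} + \frac{A}{A}\right) = 3 + \left(\frac{A}{m} + 1\right) = 3 + \left(1 + \frac{A}{m}\right) = 4 + \frac{A}{m}$)
$c{\left(1153,M \right)} + 3281256 = \left(4 - \frac{2187}{1153}\right) + 3281256 = \frac{2425}{1153} + 3281256 = \frac{3783290593}{1153}$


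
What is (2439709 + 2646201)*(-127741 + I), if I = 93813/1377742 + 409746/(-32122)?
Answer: -7188737090350863370825/11063957131 ≈ -6.4974e+11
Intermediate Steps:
I = -280755406173/22127914262 (I = 93813*(1/1377742) + 409746*(-1/32122) = 93813/1377742 - 204873/16061 = -280755406173/22127914262 ≈ -12.688)
(2439709 + 2646201)*(-127741 + I) = (2439709 + 2646201)*(-127741 - 280755406173/22127914262) = 5085910*(-2826922651148315/22127914262) = -7188737090350863370825/11063957131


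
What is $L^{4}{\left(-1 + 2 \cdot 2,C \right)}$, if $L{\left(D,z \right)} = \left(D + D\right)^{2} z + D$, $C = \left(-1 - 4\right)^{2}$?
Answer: $664891837281$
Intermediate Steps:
$C = 25$ ($C = \left(-5\right)^{2} = 25$)
$L{\left(D,z \right)} = D + 4 z D^{2}$ ($L{\left(D,z \right)} = \left(2 D\right)^{2} z + D = 4 D^{2} z + D = 4 z D^{2} + D = D + 4 z D^{2}$)
$L^{4}{\left(-1 + 2 \cdot 2,C \right)} = \left(\left(-1 + 2 \cdot 2\right) \left(1 + 4 \left(-1 + 2 \cdot 2\right) 25\right)\right)^{4} = \left(\left(-1 + 4\right) \left(1 + 4 \left(-1 + 4\right) 25\right)\right)^{4} = \left(3 \left(1 + 4 \cdot 3 \cdot 25\right)\right)^{4} = \left(3 \left(1 + 300\right)\right)^{4} = \left(3 \cdot 301\right)^{4} = 903^{4} = 664891837281$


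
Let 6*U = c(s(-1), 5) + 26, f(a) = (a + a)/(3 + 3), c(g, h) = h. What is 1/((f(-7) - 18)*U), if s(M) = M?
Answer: -18/1891 ≈ -0.0095188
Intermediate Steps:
f(a) = a/3 (f(a) = (2*a)/6 = (2*a)*(⅙) = a/3)
U = 31/6 (U = (5 + 26)/6 = (⅙)*31 = 31/6 ≈ 5.1667)
1/((f(-7) - 18)*U) = 1/(((⅓)*(-7) - 18)*(31/6)) = 1/((-7/3 - 18)*(31/6)) = 1/(-61/3*31/6) = 1/(-1891/18) = -18/1891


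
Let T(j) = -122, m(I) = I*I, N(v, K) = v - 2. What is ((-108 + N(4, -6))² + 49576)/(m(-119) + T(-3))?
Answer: 60812/14039 ≈ 4.3316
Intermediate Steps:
N(v, K) = -2 + v
m(I) = I²
((-108 + N(4, -6))² + 49576)/(m(-119) + T(-3)) = ((-108 + (-2 + 4))² + 49576)/((-119)² - 122) = ((-108 + 2)² + 49576)/(14161 - 122) = ((-106)² + 49576)/14039 = (11236 + 49576)*(1/14039) = 60812*(1/14039) = 60812/14039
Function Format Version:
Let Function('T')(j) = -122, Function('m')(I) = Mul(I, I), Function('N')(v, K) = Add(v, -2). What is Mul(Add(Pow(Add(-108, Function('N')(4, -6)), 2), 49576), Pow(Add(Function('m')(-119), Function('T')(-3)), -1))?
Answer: Rational(60812, 14039) ≈ 4.3316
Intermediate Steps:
Function('N')(v, K) = Add(-2, v)
Function('m')(I) = Pow(I, 2)
Mul(Add(Pow(Add(-108, Function('N')(4, -6)), 2), 49576), Pow(Add(Function('m')(-119), Function('T')(-3)), -1)) = Mul(Add(Pow(Add(-108, Add(-2, 4)), 2), 49576), Pow(Add(Pow(-119, 2), -122), -1)) = Mul(Add(Pow(Add(-108, 2), 2), 49576), Pow(Add(14161, -122), -1)) = Mul(Add(Pow(-106, 2), 49576), Pow(14039, -1)) = Mul(Add(11236, 49576), Rational(1, 14039)) = Mul(60812, Rational(1, 14039)) = Rational(60812, 14039)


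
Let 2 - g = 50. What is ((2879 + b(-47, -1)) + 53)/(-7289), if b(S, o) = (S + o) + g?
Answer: -2836/7289 ≈ -0.38908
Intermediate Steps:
g = -48 (g = 2 - 1*50 = 2 - 50 = -48)
b(S, o) = -48 + S + o (b(S, o) = (S + o) - 48 = -48 + S + o)
((2879 + b(-47, -1)) + 53)/(-7289) = ((2879 + (-48 - 47 - 1)) + 53)/(-7289) = ((2879 - 96) + 53)*(-1/7289) = (2783 + 53)*(-1/7289) = 2836*(-1/7289) = -2836/7289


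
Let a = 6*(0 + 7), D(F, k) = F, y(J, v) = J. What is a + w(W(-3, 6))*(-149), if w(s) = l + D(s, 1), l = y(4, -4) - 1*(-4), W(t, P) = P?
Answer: -2044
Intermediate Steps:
a = 42 (a = 6*7 = 42)
l = 8 (l = 4 - 1*(-4) = 4 + 4 = 8)
w(s) = 8 + s
a + w(W(-3, 6))*(-149) = 42 + (8 + 6)*(-149) = 42 + 14*(-149) = 42 - 2086 = -2044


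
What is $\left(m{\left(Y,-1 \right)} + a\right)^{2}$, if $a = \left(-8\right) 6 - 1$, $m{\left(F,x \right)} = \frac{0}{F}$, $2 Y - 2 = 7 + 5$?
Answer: $2401$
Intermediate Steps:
$Y = 7$ ($Y = 1 + \frac{7 + 5}{2} = 1 + \frac{1}{2} \cdot 12 = 1 + 6 = 7$)
$m{\left(F,x \right)} = 0$
$a = -49$ ($a = -48 - 1 = -49$)
$\left(m{\left(Y,-1 \right)} + a\right)^{2} = \left(0 - 49\right)^{2} = \left(-49\right)^{2} = 2401$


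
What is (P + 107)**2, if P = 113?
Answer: 48400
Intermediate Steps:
(P + 107)**2 = (113 + 107)**2 = 220**2 = 48400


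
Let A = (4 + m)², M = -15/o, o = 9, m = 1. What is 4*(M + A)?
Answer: 280/3 ≈ 93.333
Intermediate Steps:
M = -5/3 (M = -15/9 = -15*⅑ = -5/3 ≈ -1.6667)
A = 25 (A = (4 + 1)² = 5² = 25)
4*(M + A) = 4*(-5/3 + 25) = 4*(70/3) = 280/3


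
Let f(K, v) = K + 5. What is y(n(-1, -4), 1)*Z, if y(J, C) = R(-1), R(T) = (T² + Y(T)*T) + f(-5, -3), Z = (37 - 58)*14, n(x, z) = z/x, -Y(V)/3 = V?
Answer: 588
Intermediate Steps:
Y(V) = -3*V
f(K, v) = 5 + K
Z = -294 (Z = -21*14 = -294)
R(T) = -2*T² (R(T) = (T² + (-3*T)*T) + (5 - 5) = (T² - 3*T²) + 0 = -2*T² + 0 = -2*T²)
y(J, C) = -2 (y(J, C) = -2*(-1)² = -2*1 = -2)
y(n(-1, -4), 1)*Z = -2*(-294) = 588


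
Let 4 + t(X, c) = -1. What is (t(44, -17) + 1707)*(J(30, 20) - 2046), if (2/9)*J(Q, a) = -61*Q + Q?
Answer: -17268492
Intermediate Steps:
t(X, c) = -5 (t(X, c) = -4 - 1 = -5)
J(Q, a) = -270*Q (J(Q, a) = 9*(-61*Q + Q)/2 = 9*(-60*Q)/2 = -270*Q)
(t(44, -17) + 1707)*(J(30, 20) - 2046) = (-5 + 1707)*(-270*30 - 2046) = 1702*(-8100 - 2046) = 1702*(-10146) = -17268492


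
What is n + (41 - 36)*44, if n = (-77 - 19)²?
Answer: 9436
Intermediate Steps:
n = 9216 (n = (-96)² = 9216)
n + (41 - 36)*44 = 9216 + (41 - 36)*44 = 9216 + 5*44 = 9216 + 220 = 9436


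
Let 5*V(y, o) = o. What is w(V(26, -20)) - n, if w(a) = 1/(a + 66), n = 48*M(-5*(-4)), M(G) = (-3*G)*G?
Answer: 3571201/62 ≈ 57600.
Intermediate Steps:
V(y, o) = o/5
M(G) = -3*G²
n = -57600 (n = 48*(-3*(-5*(-4))²) = 48*(-3*20²) = 48*(-3*400) = 48*(-1200) = -57600)
w(a) = 1/(66 + a)
w(V(26, -20)) - n = 1/(66 + (⅕)*(-20)) - 1*(-57600) = 1/(66 - 4) + 57600 = 1/62 + 57600 = 3571201/62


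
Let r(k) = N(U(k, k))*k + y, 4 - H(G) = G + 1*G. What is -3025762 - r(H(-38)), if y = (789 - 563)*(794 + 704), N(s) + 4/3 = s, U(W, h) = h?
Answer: -10111810/3 ≈ -3.3706e+6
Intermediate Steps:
N(s) = -4/3 + s
H(G) = 4 - 2*G (H(G) = 4 - (G + 1*G) = 4 - (G + G) = 4 - 2*G)
y = 338548 (y = 226*1498 = 338548)
r(k) = 338548 + k*(-4/3 + k) (r(k) = (-4/3 + k)*k + 338548 = k*(-4/3 + k) + 338548 = 338548 + k*(-4/3 + k))
-3025762 - r(H(-38)) = -3025762 - (338548 + (4 - 2*(-38))*(-4 + 3*(4 - 2*(-38)))/3) = -3025762 - (338548 + (4 + 76)*(-4 + 3*(4 + 76))/3) = -3025762 - (338548 + (⅓)*80*(-4 + 3*80)) = -3025762 - (338548 + (⅓)*80*(-4 + 240)) = -3025762 - (338548 + (⅓)*80*236) = -3025762 - (338548 + 18880/3) = -3025762 - 1*1034524/3 = -3025762 - 1034524/3 = -10111810/3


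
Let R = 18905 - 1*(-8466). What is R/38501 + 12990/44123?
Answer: 1707818623/1698779623 ≈ 1.0053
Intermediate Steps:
R = 27371 (R = 18905 + 8466 = 27371)
R/38501 + 12990/44123 = 27371/38501 + 12990/44123 = 1707818623/1698779623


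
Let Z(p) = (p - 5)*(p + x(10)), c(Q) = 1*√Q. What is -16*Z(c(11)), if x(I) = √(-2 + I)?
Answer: -176 - 32*√22 + 80*√11 + 160*√2 ≈ 165.51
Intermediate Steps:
c(Q) = √Q
Z(p) = (-5 + p)*(p + 2*√2) (Z(p) = (p - 5)*(p + √(-2 + 10)) = (-5 + p)*(p + √8) = (-5 + p)*(p + 2*√2))
-16*Z(c(11)) = -16*((√11)² - 10*√2 - 5*√11 + 2*√11*√2) = -16*(11 - 10*√2 - 5*√11 + 2*√22) = -176 - 32*√22 + 80*√11 + 160*√2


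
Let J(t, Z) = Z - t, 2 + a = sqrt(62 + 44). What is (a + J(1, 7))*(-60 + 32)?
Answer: -112 - 28*sqrt(106) ≈ -400.28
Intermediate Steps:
a = -2 + sqrt(106) (a = -2 + sqrt(62 + 44) = -2 + sqrt(106) ≈ 8.2956)
(a + J(1, 7))*(-60 + 32) = ((-2 + sqrt(106)) + (7 - 1*1))*(-60 + 32) = ((-2 + sqrt(106)) + (7 - 1))*(-28) = ((-2 + sqrt(106)) + 6)*(-28) = (4 + sqrt(106))*(-28) = -112 - 28*sqrt(106)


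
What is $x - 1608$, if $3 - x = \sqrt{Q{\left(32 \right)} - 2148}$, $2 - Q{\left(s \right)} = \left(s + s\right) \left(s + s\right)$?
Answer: $-1605 - i \sqrt{6242} \approx -1605.0 - 79.006 i$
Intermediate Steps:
$Q{\left(s \right)} = 2 - 4 s^{2}$ ($Q{\left(s \right)} = 2 - \left(s + s\right) \left(s + s\right) = 2 - 2 s 2 s = 2 - 4 s^{2}$)
$x = 3 - i \sqrt{6242}$ ($x = 3 - \sqrt{\left(2 - 4 \cdot 32^{2}\right) - 2148} = 3 - \sqrt{\left(2 - 4096\right) - 2148} = 3 - \sqrt{-4094 - 2148} = 3 - \sqrt{-6242} = 3 - i \sqrt{6242} \approx 3.0 - 79.006 i$)
$x - 1608 = \left(3 - i \sqrt{6242}\right) - 1608 = -1605 - i \sqrt{6242}$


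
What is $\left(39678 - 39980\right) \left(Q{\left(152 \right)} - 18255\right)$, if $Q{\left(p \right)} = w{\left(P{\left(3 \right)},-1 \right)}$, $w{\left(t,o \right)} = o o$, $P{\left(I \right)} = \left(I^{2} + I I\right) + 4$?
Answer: $5512708$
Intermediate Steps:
$P{\left(I \right)} = 4 + 2 I^{2}$ ($P{\left(I \right)} = \left(I^{2} + I^{2}\right) + 4 = 2 I^{2} + 4 = 4 + 2 I^{2}$)
$w{\left(t,o \right)} = o^{2}$
$Q{\left(p \right)} = 1$ ($Q{\left(p \right)} = \left(-1\right)^{2} = 1$)
$\left(39678 - 39980\right) \left(Q{\left(152 \right)} - 18255\right) = \left(39678 - 39980\right) \left(1 - 18255\right) = \left(-302\right) \left(-18254\right) = 5512708$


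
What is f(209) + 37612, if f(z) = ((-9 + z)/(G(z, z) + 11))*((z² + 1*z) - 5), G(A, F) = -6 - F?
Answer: -276038/51 ≈ -5412.5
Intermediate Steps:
f(z) = (-9 + z)*(-5 + z + z²)/(5 - z) (f(z) = ((-9 + z)/((-6 - z) + 11))*((z² + 1*z) - 5) = ((-9 + z)/(5 - z))*((z² + z) - 5) = ((-9 + z)/(5 - z))*((z + z²) - 5) = ((-9 + z)/(5 - z))*(-5 + z + z²) = (-9 + z)*(-5 + z + z²)/(5 - z))
f(209) + 37612 = (-45 - 1*209³ + 8*209² + 14*209)/(-5 + 209) + 37612 = (-45 - 1*9129329 + 8*43681 + 2926)/204 + 37612 = (-45 - 9129329 + 349448 + 2926)/204 + 37612 = (1/204)*(-8777000) + 37612 = -2194250/51 + 37612 = -276038/51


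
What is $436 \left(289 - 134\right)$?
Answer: $67580$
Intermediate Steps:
$436 \left(289 - 134\right) = 436 \cdot 155 = 67580$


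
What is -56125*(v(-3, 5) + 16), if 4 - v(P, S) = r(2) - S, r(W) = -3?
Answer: -1571500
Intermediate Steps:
v(P, S) = 7 + S (v(P, S) = 4 - (-3 - S) = 4 + (3 + S) = 7 + S)
-56125*(v(-3, 5) + 16) = -56125*((7 + 5) + 16) = -56125*(12 + 16) = -56125*28 = -1571500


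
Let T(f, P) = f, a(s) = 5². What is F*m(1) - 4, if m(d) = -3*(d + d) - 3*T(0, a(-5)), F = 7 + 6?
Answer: -82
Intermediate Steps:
a(s) = 25
F = 13
m(d) = -6*d (m(d) = -3*(d + d) - 3*0 = -6*d + 0 = -6*d)
F*m(1) - 4 = 13*(-6*1) - 4 = 13*(-6) - 4 = -78 - 4 = -82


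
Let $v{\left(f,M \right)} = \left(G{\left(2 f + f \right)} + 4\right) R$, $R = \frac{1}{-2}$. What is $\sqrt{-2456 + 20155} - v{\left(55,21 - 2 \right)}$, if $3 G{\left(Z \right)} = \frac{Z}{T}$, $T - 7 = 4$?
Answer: $\frac{9}{2} + \sqrt{17699} \approx 137.54$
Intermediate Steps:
$T = 11$ ($T = 7 + 4 = 11$)
$R = - \frac{1}{2} \approx -0.5$
$G{\left(Z \right)} = \frac{Z}{33}$ ($G{\left(Z \right)} = \frac{Z \frac{1}{11}}{3} = \frac{\frac{1}{11} Z}{3} = \frac{Z}{33}$)
$v{\left(f,M \right)} = -2 - \frac{f}{22}$ ($v{\left(f,M \right)} = \left(\frac{2 f + f}{33} + 4\right) \left(- \frac{1}{2}\right) = \left(\frac{3 f}{33} + 4\right) \left(- \frac{1}{2}\right) = \left(\frac{f}{11} + 4\right) \left(- \frac{1}{2}\right) = \left(4 + \frac{f}{11}\right) \left(- \frac{1}{2}\right) = -2 - \frac{f}{22}$)
$\sqrt{-2456 + 20155} - v{\left(55,21 - 2 \right)} = \sqrt{-2456 + 20155} - \left(-2 - \frac{5}{2}\right) = \sqrt{17699} - \left(-2 - \frac{5}{2}\right) = \sqrt{17699} - - \frac{9}{2} = \sqrt{17699} + \frac{9}{2} = \frac{9}{2} + \sqrt{17699}$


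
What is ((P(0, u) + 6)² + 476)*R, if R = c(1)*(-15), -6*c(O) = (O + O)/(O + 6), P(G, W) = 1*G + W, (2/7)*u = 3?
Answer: 14965/28 ≈ 534.46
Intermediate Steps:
u = 21/2 (u = (7/2)*3 = 21/2 ≈ 10.500)
P(G, W) = G + W
c(O) = -O/(3*(6 + O)) (c(O) = -(O + O)/(6*(O + 6)) = -2*O/(6*(6 + O)) = -O/(3*(6 + O)))
R = 5/7 (R = -1*1/(18 + 3*1)*(-15) = -1*1/(18 + 3)*(-15) = -1*1/21*(-15) = -1*1*1/21*(-15) = -1/21*(-15) = 5/7 ≈ 0.71429)
((P(0, u) + 6)² + 476)*R = (((0 + 21/2) + 6)² + 476)*(5/7) = ((21/2 + 6)² + 476)*(5/7) = ((33/2)² + 476)*(5/7) = (1089/4 + 476)*(5/7) = (2993/4)*(5/7) = 14965/28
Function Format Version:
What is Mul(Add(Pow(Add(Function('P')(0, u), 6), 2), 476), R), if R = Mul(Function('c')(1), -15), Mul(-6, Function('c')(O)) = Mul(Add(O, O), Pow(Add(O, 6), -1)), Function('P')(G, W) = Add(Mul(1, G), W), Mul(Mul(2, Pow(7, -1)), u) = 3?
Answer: Rational(14965, 28) ≈ 534.46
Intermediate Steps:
u = Rational(21, 2) (u = Mul(Rational(7, 2), 3) = Rational(21, 2) ≈ 10.500)
Function('P')(G, W) = Add(G, W)
Function('c')(O) = Mul(Rational(-1, 3), O, Pow(Add(6, O), -1)) (Function('c')(O) = Mul(Rational(-1, 6), Mul(Add(O, O), Pow(Add(O, 6), -1))) = Mul(Rational(-1, 6), Mul(Mul(2, O), Pow(Add(6, O), -1))) = Mul(Rational(-1, 6), Mul(2, O, Pow(Add(6, O), -1))) = Mul(Rational(-1, 3), O, Pow(Add(6, O), -1)))
R = Rational(5, 7) (R = Mul(Mul(-1, 1, Pow(Add(18, Mul(3, 1)), -1)), -15) = Mul(Mul(-1, 1, Pow(Add(18, 3), -1)), -15) = Mul(Mul(-1, 1, Pow(21, -1)), -15) = Mul(Mul(-1, 1, Rational(1, 21)), -15) = Mul(Rational(-1, 21), -15) = Rational(5, 7) ≈ 0.71429)
Mul(Add(Pow(Add(Function('P')(0, u), 6), 2), 476), R) = Mul(Add(Pow(Add(Add(0, Rational(21, 2)), 6), 2), 476), Rational(5, 7)) = Mul(Add(Pow(Add(Rational(21, 2), 6), 2), 476), Rational(5, 7)) = Mul(Add(Pow(Rational(33, 2), 2), 476), Rational(5, 7)) = Mul(Add(Rational(1089, 4), 476), Rational(5, 7)) = Mul(Rational(2993, 4), Rational(5, 7)) = Rational(14965, 28)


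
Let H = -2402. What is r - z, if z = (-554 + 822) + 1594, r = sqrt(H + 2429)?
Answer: -1862 + 3*sqrt(3) ≈ -1856.8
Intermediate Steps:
r = 3*sqrt(3) (r = sqrt(-2402 + 2429) = sqrt(27) = 3*sqrt(3) ≈ 5.1962)
z = 1862 (z = 268 + 1594 = 1862)
r - z = 3*sqrt(3) - 1*1862 = 3*sqrt(3) - 1862 = -1862 + 3*sqrt(3)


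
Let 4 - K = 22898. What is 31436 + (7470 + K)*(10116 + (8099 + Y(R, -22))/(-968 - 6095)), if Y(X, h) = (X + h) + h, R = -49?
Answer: -1101688609580/7063 ≈ -1.5598e+8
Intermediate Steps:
K = -22894 (K = 4 - 1*22898 = 4 - 22898 = -22894)
Y(X, h) = X + 2*h
31436 + (7470 + K)*(10116 + (8099 + Y(R, -22))/(-968 - 6095)) = 31436 + (7470 - 22894)*(10116 + (8099 + (-49 + 2*(-22)))/(-968 - 6095)) = 31436 - 15424*(10116 + (8099 + (-49 - 44))/(-7063)) = 31436 - 15424*(10116 + (8099 - 93)*(-1/7063)) = 31436 - 15424*(10116 + 8006*(-1/7063)) = 31436 - 15424*(10116 - 8006/7063) = 31436 - 15424*71441302/7063 = 31436 - 1101910642048/7063 = -1101688609580/7063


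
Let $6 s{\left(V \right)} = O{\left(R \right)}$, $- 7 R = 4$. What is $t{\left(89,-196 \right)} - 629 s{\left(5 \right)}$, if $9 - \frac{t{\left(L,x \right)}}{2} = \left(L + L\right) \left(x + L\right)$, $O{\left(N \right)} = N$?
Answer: $\frac{801568}{21} \approx 38170.0$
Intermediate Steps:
$R = - \frac{4}{7}$ ($R = \left(- \frac{1}{7}\right) 4 = - \frac{4}{7} \approx -0.57143$)
$t{\left(L,x \right)} = 18 - 4 L \left(L + x\right)$ ($t{\left(L,x \right)} = 18 - 2 \left(L + L\right) \left(x + L\right) = 18 - 2 \cdot 2 L \left(L + x\right) = 18 - 4 L \left(L + x\right)$)
$s{\left(V \right)} = - \frac{2}{21}$ ($s{\left(V \right)} = \frac{1}{6} \left(- \frac{4}{7}\right) = - \frac{2}{21}$)
$t{\left(89,-196 \right)} - 629 s{\left(5 \right)} = \left(18 - 4 \cdot 89^{2} - 356 \left(-196\right)\right) - 629 \left(- \frac{2}{21}\right) = \left(18 - 31684 + 69776\right) - - \frac{1258}{21} = \left(18 - 31684 + 69776\right) + \frac{1258}{21} = 38110 + \frac{1258}{21} = \frac{801568}{21}$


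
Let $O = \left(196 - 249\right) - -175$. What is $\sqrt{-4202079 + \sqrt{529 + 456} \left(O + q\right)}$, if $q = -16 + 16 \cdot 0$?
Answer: $\sqrt{-4202079 + 106 \sqrt{985}} \approx 2049.1 i$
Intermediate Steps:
$q = -16$ ($q = -16 + 0 = -16$)
$O = 122$ ($O = \left(196 - 249\right) + 175 = -53 + 175 = 122$)
$\sqrt{-4202079 + \sqrt{529 + 456} \left(O + q\right)} = \sqrt{-4202079 + \sqrt{529 + 456} \left(122 - 16\right)} = \sqrt{-4202079 + \sqrt{985} \cdot 106} = \sqrt{-4202079 + 106 \sqrt{985}}$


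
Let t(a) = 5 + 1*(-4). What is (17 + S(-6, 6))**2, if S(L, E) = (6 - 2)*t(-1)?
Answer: 441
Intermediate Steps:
t(a) = 1 (t(a) = 5 - 4 = 1)
S(L, E) = 4 (S(L, E) = (6 - 2)*1 = 4*1 = 4)
(17 + S(-6, 6))**2 = (17 + 4)**2 = 21**2 = 441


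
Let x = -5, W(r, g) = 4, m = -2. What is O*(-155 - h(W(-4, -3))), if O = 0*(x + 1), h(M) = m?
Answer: 0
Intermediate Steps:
h(M) = -2
O = 0 (O = 0*(-5 + 1) = 0*(-4) = 0)
O*(-155 - h(W(-4, -3))) = 0*(-155 - 1*(-2)) = 0*(-155 + 2) = 0*(-153) = 0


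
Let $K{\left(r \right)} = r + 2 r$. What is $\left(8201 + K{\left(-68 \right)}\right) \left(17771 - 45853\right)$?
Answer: $-224571754$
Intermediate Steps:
$K{\left(r \right)} = 3 r$
$\left(8201 + K{\left(-68 \right)}\right) \left(17771 - 45853\right) = \left(8201 + 3 \left(-68\right)\right) \left(17771 - 45853\right) = \left(8201 - 204\right) \left(-28082\right) = 7997 \left(-28082\right) = -224571754$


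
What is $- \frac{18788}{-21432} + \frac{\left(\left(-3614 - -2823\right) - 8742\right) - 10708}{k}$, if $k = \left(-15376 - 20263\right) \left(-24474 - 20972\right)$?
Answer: $\frac{1901846892635}{2169521166963} \approx 0.87662$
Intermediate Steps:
$k = 1619649994$ ($k = \left(-35639\right) \left(-45446\right) = 1619649994$)
$- \frac{18788}{-21432} + \frac{\left(\left(-3614 - -2823\right) - 8742\right) - 10708}{k} = - \frac{18788}{-21432} + \frac{\left(\left(-3614 - -2823\right) - 8742\right) - 10708}{1619649994} = \left(-18788\right) \left(- \frac{1}{21432}\right) + \left(\left(\left(-3614 + 2823\right) - 8742\right) - 10708\right) \frac{1}{1619649994} = \frac{4697}{5358} + \left(\left(-791 - 8742\right) - 10708\right) \frac{1}{1619649994} = \frac{4697}{5358} + \left(-9533 - 10708\right) \frac{1}{1619649994} = \frac{4697}{5358} - \frac{20241}{1619649994} = \frac{1901846892635}{2169521166963}$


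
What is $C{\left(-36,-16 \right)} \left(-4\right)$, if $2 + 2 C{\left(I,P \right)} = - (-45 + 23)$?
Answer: $-40$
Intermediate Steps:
$C{\left(I,P \right)} = 10$ ($C{\left(I,P \right)} = -1 + \frac{\left(-1\right) \left(-45 + 23\right)}{2} = -1 + \frac{\left(-1\right) \left(-22\right)}{2} = -1 + \frac{1}{2} \cdot 22 = -1 + 11 = 10$)
$C{\left(-36,-16 \right)} \left(-4\right) = 10 \left(-4\right) = -40$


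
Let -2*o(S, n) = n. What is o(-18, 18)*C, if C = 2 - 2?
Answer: 0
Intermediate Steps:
o(S, n) = -n/2
C = 0
o(-18, 18)*C = -½*18*0 = -9*0 = 0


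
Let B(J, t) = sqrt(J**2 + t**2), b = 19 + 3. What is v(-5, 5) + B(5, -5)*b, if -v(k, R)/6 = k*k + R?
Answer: -180 + 110*sqrt(2) ≈ -24.437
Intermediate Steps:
b = 22
v(k, R) = -6*R - 6*k**2 (v(k, R) = -6*(k*k + R) = -6*(k**2 + R) = -6*(R + k**2) = -6*R - 6*k**2)
v(-5, 5) + B(5, -5)*b = (-6*5 - 6*(-5)**2) + sqrt(5**2 + (-5)**2)*22 = (-30 - 6*25) + sqrt(25 + 25)*22 = (-30 - 150) + sqrt(50)*22 = -180 + (5*sqrt(2))*22 = -180 + 110*sqrt(2)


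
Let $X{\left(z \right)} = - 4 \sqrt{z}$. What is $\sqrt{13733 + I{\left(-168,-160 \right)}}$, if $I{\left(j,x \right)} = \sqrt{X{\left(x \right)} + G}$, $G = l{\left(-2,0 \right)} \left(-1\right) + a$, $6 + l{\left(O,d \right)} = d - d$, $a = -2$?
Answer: $\sqrt{13733 + 2 \sqrt{1 - 4 i \sqrt{10}}} \approx 117.21 - 0.0206 i$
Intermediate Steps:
$l{\left(O,d \right)} = -6$ ($l{\left(O,d \right)} = -6 + \left(d - d\right) = -6 + 0 = -6$)
$G = 4$ ($G = \left(-6\right) \left(-1\right) - 2 = 6 - 2 = 4$)
$I{\left(j,x \right)} = \sqrt{4 - 4 \sqrt{x}}$ ($I{\left(j,x \right)} = \sqrt{- 4 \sqrt{x} + 4} = \sqrt{4 - 4 \sqrt{x}}$)
$\sqrt{13733 + I{\left(-168,-160 \right)}} = \sqrt{13733 + 2 \sqrt{1 - \sqrt{-160}}} = \sqrt{13733 + 2 \sqrt{1 - 4 i \sqrt{10}}}$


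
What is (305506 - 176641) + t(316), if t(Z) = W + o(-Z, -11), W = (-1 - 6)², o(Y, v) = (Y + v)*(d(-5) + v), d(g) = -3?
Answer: 133492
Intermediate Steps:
o(Y, v) = (-3 + v)*(Y + v) (o(Y, v) = (Y + v)*(-3 + v) = (-3 + v)*(Y + v))
W = 49 (W = (-7)² = 49)
t(Z) = 203 + 14*Z (t(Z) = 49 + ((-11)² - (-3)*Z - 3*(-11) - Z*(-11)) = 49 + (121 + 3*Z + 33 + 11*Z) = 49 + (154 + 14*Z) = 203 + 14*Z)
(305506 - 176641) + t(316) = (305506 - 176641) + (203 + 14*316) = 128865 + (203 + 4424) = 128865 + 4627 = 133492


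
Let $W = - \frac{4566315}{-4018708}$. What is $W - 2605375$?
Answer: $- \frac{10470236789185}{4018708} \approx -2.6054 \cdot 10^{6}$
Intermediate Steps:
$W = \frac{4566315}{4018708}$ ($W = \left(-4566315\right) \left(- \frac{1}{4018708}\right) = \frac{4566315}{4018708} \approx 1.1363$)
$W - 2605375 = \frac{4566315}{4018708} - 2605375 = - \frac{10470236789185}{4018708}$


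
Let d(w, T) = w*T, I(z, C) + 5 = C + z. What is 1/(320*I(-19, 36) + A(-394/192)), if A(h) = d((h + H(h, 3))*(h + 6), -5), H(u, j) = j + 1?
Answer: 9216/35035075 ≈ 0.00026305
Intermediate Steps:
H(u, j) = 1 + j
I(z, C) = -5 + C + z (I(z, C) = -5 + (C + z) = -5 + C + z)
d(w, T) = T*w
A(h) = -5*(4 + h)*(6 + h) (A(h) = -5*(h + (1 + 3))*(h + 6) = -5*(h + 4)*(6 + h) = -5*(4 + h)*(6 + h))
1/(320*I(-19, 36) + A(-394/192)) = 1/(320*(-5 + 36 - 19) + (-120 - (-19700)/192 - 5*(-394/192)²)) = 1/(320*12 + (-120 - (-19700)/192 - 5*(-394*1/192)²)) = 1/(3840 + (-120 - 50*(-197/96) - 5*(-197/96)²)) = 1/(3840 + (-120 + 4925/48 - 5*38809/9216)) = 1/(3840 + (-120 + 4925/48 - 194045/9216)) = 1/(3840 - 354365/9216) = 1/(35035075/9216) = 9216/35035075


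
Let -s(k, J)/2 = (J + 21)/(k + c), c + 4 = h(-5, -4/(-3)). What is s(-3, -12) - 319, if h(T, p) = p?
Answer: -5369/17 ≈ -315.82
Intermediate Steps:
c = -8/3 (c = -4 - 4/(-3) = -4 - 4*(-⅓) = -4 + 4/3 = -8/3 ≈ -2.6667)
s(k, J) = -2*(21 + J)/(-8/3 + k) (s(k, J) = -2*(J + 21)/(k - 8/3) = -2*(21 + J)/(-8/3 + k))
s(-3, -12) - 319 = 6*(-21 - 1*(-12))/(-8 + 3*(-3)) - 319 = 6*(-21 + 12)/(-8 - 9) - 319 = 6*(-9)/(-17) - 319 = 6*(-1/17)*(-9) - 319 = 54/17 - 319 = -5369/17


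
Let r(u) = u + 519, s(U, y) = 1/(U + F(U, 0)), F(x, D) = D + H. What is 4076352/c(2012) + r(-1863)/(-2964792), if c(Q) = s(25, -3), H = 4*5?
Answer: 22660379622776/123533 ≈ 1.8344e+8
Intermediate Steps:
H = 20
F(x, D) = 20 + D (F(x, D) = D + 20 = 20 + D)
s(U, y) = 1/(20 + U) (s(U, y) = 1/(U + (20 + 0)) = 1/(U + 20) = 1/(20 + U))
c(Q) = 1/45 (c(Q) = 1/(20 + 25) = 1/45)
r(u) = 519 + u
4076352/c(2012) + r(-1863)/(-2964792) = 4076352/(1/45) + (519 - 1863)/(-2964792) = 4076352*45 - 1344*(-1/2964792) = 183435840 + 56/123533 = 22660379622776/123533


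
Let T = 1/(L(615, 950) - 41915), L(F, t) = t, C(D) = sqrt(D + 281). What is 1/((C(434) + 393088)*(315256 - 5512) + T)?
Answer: 204323635330342922235/24877761130644763205941591645441 - 519791078156400*sqrt(715)/24877761130644763205941591645441 ≈ 8.2125e-12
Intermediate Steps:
C(D) = sqrt(281 + D)
T = -1/40965 (T = 1/(950 - 41915) = 1/(-40965) = -1/40965 ≈ -2.4411e-5)
1/((C(434) + 393088)*(315256 - 5512) + T) = 1/((sqrt(281 + 434) + 393088)*(315256 - 5512) - 1/40965) = 1/((sqrt(715) + 393088)*309744 - 1/40965) = 1/((393088 + sqrt(715))*309744 - 1/40965) = 1/((121756649472 + 309744*sqrt(715)) - 1/40965) = 1/(4987761145620479/40965 + 309744*sqrt(715))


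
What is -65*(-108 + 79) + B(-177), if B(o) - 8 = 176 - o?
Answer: 2246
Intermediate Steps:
B(o) = 184 - o (B(o) = 8 + (176 - o) = 184 - o)
-65*(-108 + 79) + B(-177) = -65*(-108 + 79) + (184 - 1*(-177)) = -65*(-29) + (184 + 177) = 1885 + 361 = 2246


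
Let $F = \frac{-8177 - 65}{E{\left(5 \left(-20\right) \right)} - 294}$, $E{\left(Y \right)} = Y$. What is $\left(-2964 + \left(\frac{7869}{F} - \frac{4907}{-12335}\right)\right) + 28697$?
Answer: $\frac{1327215475557}{50832535} \approx 26110.0$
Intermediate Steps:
$F = \frac{4121}{197}$ ($F = \frac{-8177 - 65}{5 \left(-20\right) - 294} = - \frac{8242}{-100 - 294} = - \frac{8242}{-394} = \left(-8242\right) \left(- \frac{1}{394}\right) = \frac{4121}{197} \approx 20.919$)
$\left(-2964 + \left(\frac{7869}{F} - \frac{4907}{-12335}\right)\right) + 28697 = \left(-2964 + \left(\frac{7869}{\frac{4121}{197}} - \frac{4907}{-12335}\right)\right) + 28697 = \left(-2964 + \left(7869 \cdot \frac{197}{4121} - - \frac{4907}{12335}\right)\right) + 28697 = \left(-2964 + \left(\frac{1550193}{4121} + \frac{4907}{12335}\right)\right) + 28697 = \left(-2964 + \frac{19141852402}{50832535}\right) + 28697 = - \frac{131525781338}{50832535} + 28697 = \frac{1327215475557}{50832535}$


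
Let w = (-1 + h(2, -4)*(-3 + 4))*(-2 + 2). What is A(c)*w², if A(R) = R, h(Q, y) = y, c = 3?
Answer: 0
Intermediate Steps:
w = 0 (w = (-1 - 4*(-3 + 4))*(-2 + 2) = (-1 - 4*1)*0 = (-1 - 4)*0 = -5*0 = 0)
A(c)*w² = 3*0² = 3*0 = 0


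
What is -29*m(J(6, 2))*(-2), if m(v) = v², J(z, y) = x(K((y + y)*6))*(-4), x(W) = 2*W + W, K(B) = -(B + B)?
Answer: 19243008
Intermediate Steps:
K(B) = -2*B
x(W) = 3*W
J(z, y) = 288*y (J(z, y) = (3*(-2*(y + y)*6))*(-4) = (3*(-2*2*y*6))*(-4) = (3*(-24*y))*(-4) = -72*y*(-4) = 288*y)
-29*m(J(6, 2))*(-2) = -29*(288*2)²*(-2) = -29*576²*(-2) = -29*331776*(-2) = -9621504*(-2) = 19243008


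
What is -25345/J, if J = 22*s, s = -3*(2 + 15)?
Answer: 25345/1122 ≈ 22.589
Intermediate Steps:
s = -51 (s = -3*17 = -51)
J = -1122 (J = 22*(-51) = -1122)
-25345/J = -25345/(-1122) = -25345*(-1/1122) = 25345/1122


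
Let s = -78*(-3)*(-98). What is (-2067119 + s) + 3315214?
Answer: 1225163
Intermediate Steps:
s = -22932 (s = 234*(-98) = -22932)
(-2067119 + s) + 3315214 = (-2067119 - 22932) + 3315214 = -2090051 + 3315214 = 1225163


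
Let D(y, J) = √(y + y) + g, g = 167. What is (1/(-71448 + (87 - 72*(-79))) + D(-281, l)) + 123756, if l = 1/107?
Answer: 8138395178/65673 + I*√562 ≈ 1.2392e+5 + 23.707*I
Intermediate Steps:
l = 1/107 ≈ 0.0093458
D(y, J) = 167 + √2*√y (D(y, J) = √(y + y) + 167 = √(2*y) + 167 = √2*√y + 167 = 167 + √2*√y)
(1/(-71448 + (87 - 72*(-79))) + D(-281, l)) + 123756 = (1/(-71448 + (87 - 72*(-79))) + (167 + √2*√(-281))) + 123756 = (1/(-71448 + (87 + 5688)) + (167 + √2*(I*√281))) + 123756 = (1/(-71448 + 5775) + (167 + I*√562)) + 123756 = (1/(-65673) + (167 + I*√562)) + 123756 = (-1/65673 + (167 + I*√562)) + 123756 = (10967390/65673 + I*√562) + 123756 = 8138395178/65673 + I*√562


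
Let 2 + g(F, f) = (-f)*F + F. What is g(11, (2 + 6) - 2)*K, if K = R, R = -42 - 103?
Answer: 8265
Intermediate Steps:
g(F, f) = -2 + F - F*f (g(F, f) = -2 + ((-f)*F + F) = -2 + (-F*f + F) = -2 + (F - F*f) = -2 + F - F*f)
R = -145
K = -145
g(11, (2 + 6) - 2)*K = (-2 + 11 - 1*11*((2 + 6) - 2))*(-145) = (-2 + 11 - 1*11*(8 - 2))*(-145) = (-2 + 11 - 1*11*6)*(-145) = (-2 + 11 - 66)*(-145) = -57*(-145) = 8265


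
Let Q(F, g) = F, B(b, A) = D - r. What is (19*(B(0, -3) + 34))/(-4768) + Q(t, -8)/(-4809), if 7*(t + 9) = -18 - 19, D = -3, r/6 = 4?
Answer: -4000379/160505184 ≈ -0.024924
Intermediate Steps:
r = 24 (r = 6*4 = 24)
B(b, A) = -27 (B(b, A) = -3 - 1*24 = -3 - 24 = -27)
t = -100/7 (t = -9 + (-18 - 19)/7 = -9 + (1/7)*(-37) = -9 - 37/7 = -100/7 ≈ -14.286)
(19*(B(0, -3) + 34))/(-4768) + Q(t, -8)/(-4809) = (19*(-27 + 34))/(-4768) - 100/7/(-4809) = (19*7)*(-1/4768) - 100/7*(-1/4809) = 133*(-1/4768) + 100/33663 = -133/4768 + 100/33663 = -4000379/160505184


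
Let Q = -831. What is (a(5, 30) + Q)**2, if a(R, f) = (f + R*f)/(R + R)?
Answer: 660969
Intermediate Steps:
a(R, f) = (f + R*f)/(2*R) (a(R, f) = (f + R*f)/((2*R)) = (f + R*f)*(1/(2*R)) = (f + R*f)/(2*R))
(a(5, 30) + Q)**2 = ((1/2)*30*(1 + 5)/5 - 831)**2 = ((1/2)*30*(1/5)*6 - 831)**2 = (18 - 831)**2 = (-813)**2 = 660969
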